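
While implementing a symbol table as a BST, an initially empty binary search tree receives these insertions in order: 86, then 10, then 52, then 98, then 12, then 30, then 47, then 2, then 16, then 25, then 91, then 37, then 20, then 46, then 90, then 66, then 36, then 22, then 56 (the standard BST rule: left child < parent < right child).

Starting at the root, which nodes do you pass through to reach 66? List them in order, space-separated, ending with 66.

86: root
10: left child of 86 (depth 1)
52: right child of 10 (depth 2)
98: right child of 86 (depth 1)
12: left child of 52 (depth 3)
30: right child of 12 (depth 4)
47: right child of 30 (depth 5)
2: left child of 10 (depth 2)
16: left child of 30 (depth 5)
25: right child of 16 (depth 6)
91: left child of 98 (depth 2)
37: left child of 47 (depth 6)
20: left child of 25 (depth 7)
46: right child of 37 (depth 7)
90: left child of 91 (depth 3)
66: right child of 52 (depth 3)
36: left child of 37 (depth 7)
22: right child of 20 (depth 8)
56: left child of 66 (depth 4)

86 10 52 66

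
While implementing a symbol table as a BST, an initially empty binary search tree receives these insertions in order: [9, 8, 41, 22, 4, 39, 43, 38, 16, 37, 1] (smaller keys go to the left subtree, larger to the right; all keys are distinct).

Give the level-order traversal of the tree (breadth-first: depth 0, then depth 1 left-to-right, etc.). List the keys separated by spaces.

Insert 9: tree is empty, so 9 becomes the root.
Insert 8: 8 < 9 → go left. Place as left child of 9.
Insert 41: 41 > 9 → go right. Place as right child of 9.
Insert 22: 22 > 9 → go right; 22 < 41 → go left. Place as left child of 41.
Insert 4: 4 < 9 → go left; 4 < 8 → go left. Place as left child of 8.
Insert 39: 39 > 9 → go right; 39 < 41 → go left; 39 > 22 → go right. Place as right child of 22.
Insert 43: 43 > 9 → go right; 43 > 41 → go right. Place as right child of 41.
Insert 38: 38 > 9 → go right; 38 < 41 → go left; 38 > 22 → go right; 38 < 39 → go left. Place as left child of 39.
Insert 16: 16 > 9 → go right; 16 < 41 → go left; 16 < 22 → go left. Place as left child of 22.
Insert 37: 37 > 9 → go right; 37 < 41 → go left; 37 > 22 → go right; 37 < 39 → go left; 37 < 38 → go left. Place as left child of 38.
Insert 1: 1 < 9 → go left; 1 < 8 → go left; 1 < 4 → go left. Place as left child of 4.

9 8 41 4 22 43 1 16 39 38 37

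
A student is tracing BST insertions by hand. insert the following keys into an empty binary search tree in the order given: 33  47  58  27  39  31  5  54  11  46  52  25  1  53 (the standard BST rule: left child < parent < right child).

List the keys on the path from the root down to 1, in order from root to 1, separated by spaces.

33 27 5 1

Insert 33: tree is empty, so 33 becomes the root.
Insert 47: 47 > 33 → go right. Place as right child of 33.
Insert 58: 58 > 33 → go right; 58 > 47 → go right. Place as right child of 47.
Insert 27: 27 < 33 → go left. Place as left child of 33.
Insert 39: 39 > 33 → go right; 39 < 47 → go left. Place as left child of 47.
Insert 31: 31 < 33 → go left; 31 > 27 → go right. Place as right child of 27.
Insert 5: 5 < 33 → go left; 5 < 27 → go left. Place as left child of 27.
Insert 54: 54 > 33 → go right; 54 > 47 → go right; 54 < 58 → go left. Place as left child of 58.
Insert 11: 11 < 33 → go left; 11 < 27 → go left; 11 > 5 → go right. Place as right child of 5.
Insert 46: 46 > 33 → go right; 46 < 47 → go left; 46 > 39 → go right. Place as right child of 39.
Insert 52: 52 > 33 → go right; 52 > 47 → go right; 52 < 58 → go left; 52 < 54 → go left. Place as left child of 54.
Insert 25: 25 < 33 → go left; 25 < 27 → go left; 25 > 5 → go right; 25 > 11 → go right. Place as right child of 11.
Insert 1: 1 < 33 → go left; 1 < 27 → go left; 1 < 5 → go left. Place as left child of 5.
Insert 53: 53 > 33 → go right; 53 > 47 → go right; 53 < 58 → go left; 53 < 54 → go left; 53 > 52 → go right. Place as right child of 52.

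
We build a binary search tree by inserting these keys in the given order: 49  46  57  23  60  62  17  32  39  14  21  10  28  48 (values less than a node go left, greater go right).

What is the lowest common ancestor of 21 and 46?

Insert 49: tree is empty, so 49 becomes the root.
Insert 46: 46 < 49 → go left. Place as left child of 49.
Insert 57: 57 > 49 → go right. Place as right child of 49.
Insert 23: 23 < 49 → go left; 23 < 46 → go left. Place as left child of 46.
Insert 60: 60 > 49 → go right; 60 > 57 → go right. Place as right child of 57.
Insert 62: 62 > 49 → go right; 62 > 57 → go right; 62 > 60 → go right. Place as right child of 60.
Insert 17: 17 < 49 → go left; 17 < 46 → go left; 17 < 23 → go left. Place as left child of 23.
Insert 32: 32 < 49 → go left; 32 < 46 → go left; 32 > 23 → go right. Place as right child of 23.
Insert 39: 39 < 49 → go left; 39 < 46 → go left; 39 > 23 → go right; 39 > 32 → go right. Place as right child of 32.
Insert 14: 14 < 49 → go left; 14 < 46 → go left; 14 < 23 → go left; 14 < 17 → go left. Place as left child of 17.
Insert 21: 21 < 49 → go left; 21 < 46 → go left; 21 < 23 → go left; 21 > 17 → go right. Place as right child of 17.
Insert 10: 10 < 49 → go left; 10 < 46 → go left; 10 < 23 → go left; 10 < 17 → go left; 10 < 14 → go left. Place as left child of 14.
Insert 28: 28 < 49 → go left; 28 < 46 → go left; 28 > 23 → go right; 28 < 32 → go left. Place as left child of 32.
Insert 48: 48 < 49 → go left; 48 > 46 → go right. Place as right child of 46.

Path to 21: 49 → 46 → 23 → 17 → 21
Path to 46: 49 → 46
46 lies on both paths and is an ancestor of the other node.

46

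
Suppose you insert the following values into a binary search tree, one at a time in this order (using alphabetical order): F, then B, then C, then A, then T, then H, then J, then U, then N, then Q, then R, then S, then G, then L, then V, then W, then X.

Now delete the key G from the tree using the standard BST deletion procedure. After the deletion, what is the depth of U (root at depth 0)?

2

F: root
B: left child of F (depth 1)
C: right child of B (depth 2)
A: left child of B (depth 2)
T: right child of F (depth 1)
H: left child of T (depth 2)
J: right child of H (depth 3)
U: right child of T (depth 2)
N: right child of J (depth 4)
Q: right child of N (depth 5)
R: right child of Q (depth 6)
S: right child of R (depth 7)
G: left child of H (depth 3)
L: left child of N (depth 5)
V: right child of U (depth 3)
W: right child of V (depth 4)
X: right child of W (depth 5)

Delete G (at most one child — splice it out).
After deletion, path to U: F → T → U.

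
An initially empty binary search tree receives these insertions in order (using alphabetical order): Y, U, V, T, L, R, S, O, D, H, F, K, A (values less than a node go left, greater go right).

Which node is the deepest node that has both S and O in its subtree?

Insert Y: tree is empty, so Y becomes the root.
Insert U: U < Y → go left. Place as left child of Y.
Insert V: V < Y → go left; V > U → go right. Place as right child of U.
Insert T: T < Y → go left; T < U → go left. Place as left child of U.
Insert L: L < Y → go left; L < U → go left; L < T → go left. Place as left child of T.
Insert R: R < Y → go left; R < U → go left; R < T → go left; R > L → go right. Place as right child of L.
Insert S: S < Y → go left; S < U → go left; S < T → go left; S > L → go right; S > R → go right. Place as right child of R.
Insert O: O < Y → go left; O < U → go left; O < T → go left; O > L → go right; O < R → go left. Place as left child of R.
Insert D: D < Y → go left; D < U → go left; D < T → go left; D < L → go left. Place as left child of L.
Insert H: H < Y → go left; H < U → go left; H < T → go left; H < L → go left; H > D → go right. Place as right child of D.
Insert F: F < Y → go left; F < U → go left; F < T → go left; F < L → go left; F > D → go right; F < H → go left. Place as left child of H.
Insert K: K < Y → go left; K < U → go left; K < T → go left; K < L → go left; K > D → go right; K > H → go right. Place as right child of H.
Insert A: A < Y → go left; A < U → go left; A < T → go left; A < L → go left; A < D → go left. Place as left child of D.

Path to S: Y → U → T → L → R → S
Path to O: Y → U → T → L → R → O
The paths share a prefix ending at R, then split left and right.

R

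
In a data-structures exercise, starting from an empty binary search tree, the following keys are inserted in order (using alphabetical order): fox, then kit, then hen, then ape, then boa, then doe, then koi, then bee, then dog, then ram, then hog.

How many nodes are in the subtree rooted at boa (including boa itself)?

fox: root
kit: right child of fox (depth 1)
hen: left child of kit (depth 2)
ape: left child of fox (depth 1)
boa: right child of ape (depth 2)
doe: right child of boa (depth 3)
koi: right child of kit (depth 2)
bee: left child of boa (depth 3)
dog: right child of doe (depth 4)
ram: right child of koi (depth 3)
hog: right child of hen (depth 3)

Subtree rooted at boa contains: boa, bee, doe, dog — 4 nodes.

4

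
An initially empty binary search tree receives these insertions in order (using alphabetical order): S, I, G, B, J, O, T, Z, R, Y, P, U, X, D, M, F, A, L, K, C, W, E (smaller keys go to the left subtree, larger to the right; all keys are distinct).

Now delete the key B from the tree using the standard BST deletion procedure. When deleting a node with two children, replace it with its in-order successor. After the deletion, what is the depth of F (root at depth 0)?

Insert S: tree is empty, so S becomes the root.
Insert I: I < S → go left. Place as left child of S.
Insert G: G < S → go left; G < I → go left. Place as left child of I.
Insert B: B < S → go left; B < I → go left; B < G → go left. Place as left child of G.
Insert J: J < S → go left; J > I → go right. Place as right child of I.
Insert O: O < S → go left; O > I → go right; O > J → go right. Place as right child of J.
Insert T: T > S → go right. Place as right child of S.
Insert Z: Z > S → go right; Z > T → go right. Place as right child of T.
Insert R: R < S → go left; R > I → go right; R > J → go right; R > O → go right. Place as right child of O.
Insert Y: Y > S → go right; Y > T → go right; Y < Z → go left. Place as left child of Z.
Insert P: P < S → go left; P > I → go right; P > J → go right; P > O → go right; P < R → go left. Place as left child of R.
Insert U: U > S → go right; U > T → go right; U < Z → go left; U < Y → go left. Place as left child of Y.
Insert X: X > S → go right; X > T → go right; X < Z → go left; X < Y → go left; X > U → go right. Place as right child of U.
Insert D: D < S → go left; D < I → go left; D < G → go left; D > B → go right. Place as right child of B.
Insert M: M < S → go left; M > I → go right; M > J → go right; M < O → go left. Place as left child of O.
Insert F: F < S → go left; F < I → go left; F < G → go left; F > B → go right; F > D → go right. Place as right child of D.
Insert A: A < S → go left; A < I → go left; A < G → go left; A < B → go left. Place as left child of B.
Insert L: L < S → go left; L > I → go right; L > J → go right; L < O → go left; L < M → go left. Place as left child of M.
Insert K: K < S → go left; K > I → go right; K > J → go right; K < O → go left; K < M → go left; K < L → go left. Place as left child of L.
Insert C: C < S → go left; C < I → go left; C < G → go left; C > B → go right; C < D → go left. Place as left child of D.
Insert W: W > S → go right; W > T → go right; W < Z → go left; W < Y → go left; W > U → go right; W < X → go left. Place as left child of X.
Insert E: E < S → go left; E < I → go left; E < G → go left; E > B → go right; E > D → go right; E < F → go left. Place as left child of F.

Delete B (two children — replace with in-order successor).
After deletion, path to F: S → I → G → C → D → F.

5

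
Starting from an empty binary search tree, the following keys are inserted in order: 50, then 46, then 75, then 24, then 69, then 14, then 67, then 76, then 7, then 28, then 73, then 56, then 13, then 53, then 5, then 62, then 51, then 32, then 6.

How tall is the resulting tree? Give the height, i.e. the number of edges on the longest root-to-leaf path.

50: root
46: left child of 50 (depth 1)
75: right child of 50 (depth 1)
24: left child of 46 (depth 2)
69: left child of 75 (depth 2)
14: left child of 24 (depth 3)
67: left child of 69 (depth 3)
76: right child of 75 (depth 2)
7: left child of 14 (depth 4)
28: right child of 24 (depth 3)
73: right child of 69 (depth 3)
56: left child of 67 (depth 4)
13: right child of 7 (depth 5)
53: left child of 56 (depth 5)
5: left child of 7 (depth 5)
62: right child of 56 (depth 5)
51: left child of 53 (depth 6)
32: right child of 28 (depth 4)
6: right child of 5 (depth 6)

The deepest node is 51 at depth 6.

6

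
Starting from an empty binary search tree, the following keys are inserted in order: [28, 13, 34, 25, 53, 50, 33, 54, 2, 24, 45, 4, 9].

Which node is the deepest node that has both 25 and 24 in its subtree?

Insert 28: tree is empty, so 28 becomes the root.
Insert 13: 13 < 28 → go left. Place as left child of 28.
Insert 34: 34 > 28 → go right. Place as right child of 28.
Insert 25: 25 < 28 → go left; 25 > 13 → go right. Place as right child of 13.
Insert 53: 53 > 28 → go right; 53 > 34 → go right. Place as right child of 34.
Insert 50: 50 > 28 → go right; 50 > 34 → go right; 50 < 53 → go left. Place as left child of 53.
Insert 33: 33 > 28 → go right; 33 < 34 → go left. Place as left child of 34.
Insert 54: 54 > 28 → go right; 54 > 34 → go right; 54 > 53 → go right. Place as right child of 53.
Insert 2: 2 < 28 → go left; 2 < 13 → go left. Place as left child of 13.
Insert 24: 24 < 28 → go left; 24 > 13 → go right; 24 < 25 → go left. Place as left child of 25.
Insert 45: 45 > 28 → go right; 45 > 34 → go right; 45 < 53 → go left; 45 < 50 → go left. Place as left child of 50.
Insert 4: 4 < 28 → go left; 4 < 13 → go left; 4 > 2 → go right. Place as right child of 2.
Insert 9: 9 < 28 → go left; 9 < 13 → go left; 9 > 2 → go right; 9 > 4 → go right. Place as right child of 4.

Path to 25: 28 → 13 → 25
Path to 24: 28 → 13 → 25 → 24
25 lies on both paths and is an ancestor of the other node.

25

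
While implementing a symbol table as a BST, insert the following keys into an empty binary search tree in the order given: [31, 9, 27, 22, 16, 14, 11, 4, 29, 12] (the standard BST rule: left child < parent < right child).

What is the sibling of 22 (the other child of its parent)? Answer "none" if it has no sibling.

29

Resulting structure (node: left, right):
  31: L=9, R=–
  9: L=4, R=27
  27: L=22, R=29
  22: L=16, R=–
  16: L=14, R=–
  14: L=11, R=–
  11: L=–, R=12
  4: L=–, R=–
  29: L=–, R=–
  12: L=–, R=–

22's parent is 27; the other child of 27 is 29.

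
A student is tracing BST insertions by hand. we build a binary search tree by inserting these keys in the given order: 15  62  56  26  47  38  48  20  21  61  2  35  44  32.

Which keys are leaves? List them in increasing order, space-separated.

15: root
62: right child of 15 (depth 1)
56: left child of 62 (depth 2)
26: left child of 56 (depth 3)
47: right child of 26 (depth 4)
38: left child of 47 (depth 5)
48: right child of 47 (depth 5)
20: left child of 26 (depth 4)
21: right child of 20 (depth 5)
61: right child of 56 (depth 3)
2: left child of 15 (depth 1)
35: left child of 38 (depth 6)
44: right child of 38 (depth 6)
32: left child of 35 (depth 7)

2 21 32 44 48 61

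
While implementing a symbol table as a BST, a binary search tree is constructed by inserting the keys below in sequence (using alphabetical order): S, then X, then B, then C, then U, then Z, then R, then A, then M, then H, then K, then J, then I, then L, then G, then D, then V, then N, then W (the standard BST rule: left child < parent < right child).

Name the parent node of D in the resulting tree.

G

Insert S: tree is empty, so S becomes the root.
Insert X: X > S → go right. Place as right child of S.
Insert B: B < S → go left. Place as left child of S.
Insert C: C < S → go left; C > B → go right. Place as right child of B.
Insert U: U > S → go right; U < X → go left. Place as left child of X.
Insert Z: Z > S → go right; Z > X → go right. Place as right child of X.
Insert R: R < S → go left; R > B → go right; R > C → go right. Place as right child of C.
Insert A: A < S → go left; A < B → go left. Place as left child of B.
Insert M: M < S → go left; M > B → go right; M > C → go right; M < R → go left. Place as left child of R.
Insert H: H < S → go left; H > B → go right; H > C → go right; H < R → go left; H < M → go left. Place as left child of M.
Insert K: K < S → go left; K > B → go right; K > C → go right; K < R → go left; K < M → go left; K > H → go right. Place as right child of H.
Insert J: J < S → go left; J > B → go right; J > C → go right; J < R → go left; J < M → go left; J > H → go right; J < K → go left. Place as left child of K.
Insert I: I < S → go left; I > B → go right; I > C → go right; I < R → go left; I < M → go left; I > H → go right; I < K → go left; I < J → go left. Place as left child of J.
Insert L: L < S → go left; L > B → go right; L > C → go right; L < R → go left; L < M → go left; L > H → go right; L > K → go right. Place as right child of K.
Insert G: G < S → go left; G > B → go right; G > C → go right; G < R → go left; G < M → go left; G < H → go left. Place as left child of H.
Insert D: D < S → go left; D > B → go right; D > C → go right; D < R → go left; D < M → go left; D < H → go left; D < G → go left. Place as left child of G.
Insert V: V > S → go right; V < X → go left; V > U → go right. Place as right child of U.
Insert N: N < S → go left; N > B → go right; N > C → go right; N < R → go left; N > M → go right. Place as right child of M.
Insert W: W > S → go right; W < X → go left; W > U → go right; W > V → go right. Place as right child of V.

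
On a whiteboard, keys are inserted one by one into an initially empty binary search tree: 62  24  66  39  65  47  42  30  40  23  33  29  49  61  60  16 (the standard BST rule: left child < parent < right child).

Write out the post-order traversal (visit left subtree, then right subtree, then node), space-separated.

62: root
24: left child of 62 (depth 1)
66: right child of 62 (depth 1)
39: right child of 24 (depth 2)
65: left child of 66 (depth 2)
47: right child of 39 (depth 3)
42: left child of 47 (depth 4)
30: left child of 39 (depth 3)
40: left child of 42 (depth 5)
23: left child of 24 (depth 2)
33: right child of 30 (depth 4)
29: left child of 30 (depth 4)
49: right child of 47 (depth 4)
61: right child of 49 (depth 5)
60: left child of 61 (depth 6)
16: left child of 23 (depth 3)

16 23 29 33 30 40 42 60 61 49 47 39 24 65 66 62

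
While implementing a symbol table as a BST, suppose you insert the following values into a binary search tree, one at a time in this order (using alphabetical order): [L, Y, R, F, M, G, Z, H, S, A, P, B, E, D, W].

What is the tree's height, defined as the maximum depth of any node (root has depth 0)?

Insert L: tree is empty, so L becomes the root.
Insert Y: Y > L → go right. Place as right child of L.
Insert R: R > L → go right; R < Y → go left. Place as left child of Y.
Insert F: F < L → go left. Place as left child of L.
Insert M: M > L → go right; M < Y → go left; M < R → go left. Place as left child of R.
Insert G: G < L → go left; G > F → go right. Place as right child of F.
Insert Z: Z > L → go right; Z > Y → go right. Place as right child of Y.
Insert H: H < L → go left; H > F → go right; H > G → go right. Place as right child of G.
Insert S: S > L → go right; S < Y → go left; S > R → go right. Place as right child of R.
Insert A: A < L → go left; A < F → go left. Place as left child of F.
Insert P: P > L → go right; P < Y → go left; P < R → go left; P > M → go right. Place as right child of M.
Insert B: B < L → go left; B < F → go left; B > A → go right. Place as right child of A.
Insert E: E < L → go left; E < F → go left; E > A → go right; E > B → go right. Place as right child of B.
Insert D: D < L → go left; D < F → go left; D > A → go right; D > B → go right; D < E → go left. Place as left child of E.
Insert W: W > L → go right; W < Y → go left; W > R → go right; W > S → go right. Place as right child of S.

The deepest node is D at depth 5.

5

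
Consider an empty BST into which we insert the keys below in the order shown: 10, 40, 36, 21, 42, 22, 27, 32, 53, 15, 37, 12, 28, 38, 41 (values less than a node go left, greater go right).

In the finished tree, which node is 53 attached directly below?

42

Insert 10: tree is empty, so 10 becomes the root.
Insert 40: 40 > 10 → go right. Place as right child of 10.
Insert 36: 36 > 10 → go right; 36 < 40 → go left. Place as left child of 40.
Insert 21: 21 > 10 → go right; 21 < 40 → go left; 21 < 36 → go left. Place as left child of 36.
Insert 42: 42 > 10 → go right; 42 > 40 → go right. Place as right child of 40.
Insert 22: 22 > 10 → go right; 22 < 40 → go left; 22 < 36 → go left; 22 > 21 → go right. Place as right child of 21.
Insert 27: 27 > 10 → go right; 27 < 40 → go left; 27 < 36 → go left; 27 > 21 → go right; 27 > 22 → go right. Place as right child of 22.
Insert 32: 32 > 10 → go right; 32 < 40 → go left; 32 < 36 → go left; 32 > 21 → go right; 32 > 22 → go right; 32 > 27 → go right. Place as right child of 27.
Insert 53: 53 > 10 → go right; 53 > 40 → go right; 53 > 42 → go right. Place as right child of 42.
Insert 15: 15 > 10 → go right; 15 < 40 → go left; 15 < 36 → go left; 15 < 21 → go left. Place as left child of 21.
Insert 37: 37 > 10 → go right; 37 < 40 → go left; 37 > 36 → go right. Place as right child of 36.
Insert 12: 12 > 10 → go right; 12 < 40 → go left; 12 < 36 → go left; 12 < 21 → go left; 12 < 15 → go left. Place as left child of 15.
Insert 28: 28 > 10 → go right; 28 < 40 → go left; 28 < 36 → go left; 28 > 21 → go right; 28 > 22 → go right; 28 > 27 → go right; 28 < 32 → go left. Place as left child of 32.
Insert 38: 38 > 10 → go right; 38 < 40 → go left; 38 > 36 → go right; 38 > 37 → go right. Place as right child of 37.
Insert 41: 41 > 10 → go right; 41 > 40 → go right; 41 < 42 → go left. Place as left child of 42.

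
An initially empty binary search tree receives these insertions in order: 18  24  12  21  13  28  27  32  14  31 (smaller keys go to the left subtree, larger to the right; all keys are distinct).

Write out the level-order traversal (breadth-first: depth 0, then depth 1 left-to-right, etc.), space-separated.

18 12 24 13 21 28 14 27 32 31

Resulting structure (node: left, right):
  18: L=12, R=24
  24: L=21, R=28
  12: L=–, R=13
  21: L=–, R=–
  13: L=–, R=14
  28: L=27, R=32
  27: L=–, R=–
  32: L=31, R=–
  14: L=–, R=–
  31: L=–, R=–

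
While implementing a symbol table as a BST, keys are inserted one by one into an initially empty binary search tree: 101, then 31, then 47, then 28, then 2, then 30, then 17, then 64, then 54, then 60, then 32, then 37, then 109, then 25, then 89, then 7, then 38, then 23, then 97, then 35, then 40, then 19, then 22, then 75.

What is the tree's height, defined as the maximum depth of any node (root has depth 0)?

Insert 101: tree is empty, so 101 becomes the root.
Insert 31: 31 < 101 → go left. Place as left child of 101.
Insert 47: 47 < 101 → go left; 47 > 31 → go right. Place as right child of 31.
Insert 28: 28 < 101 → go left; 28 < 31 → go left. Place as left child of 31.
Insert 2: 2 < 101 → go left; 2 < 31 → go left; 2 < 28 → go left. Place as left child of 28.
Insert 30: 30 < 101 → go left; 30 < 31 → go left; 30 > 28 → go right. Place as right child of 28.
Insert 17: 17 < 101 → go left; 17 < 31 → go left; 17 < 28 → go left; 17 > 2 → go right. Place as right child of 2.
Insert 64: 64 < 101 → go left; 64 > 31 → go right; 64 > 47 → go right. Place as right child of 47.
Insert 54: 54 < 101 → go left; 54 > 31 → go right; 54 > 47 → go right; 54 < 64 → go left. Place as left child of 64.
Insert 60: 60 < 101 → go left; 60 > 31 → go right; 60 > 47 → go right; 60 < 64 → go left; 60 > 54 → go right. Place as right child of 54.
Insert 32: 32 < 101 → go left; 32 > 31 → go right; 32 < 47 → go left. Place as left child of 47.
Insert 37: 37 < 101 → go left; 37 > 31 → go right; 37 < 47 → go left; 37 > 32 → go right. Place as right child of 32.
Insert 109: 109 > 101 → go right. Place as right child of 101.
Insert 25: 25 < 101 → go left; 25 < 31 → go left; 25 < 28 → go left; 25 > 2 → go right; 25 > 17 → go right. Place as right child of 17.
Insert 89: 89 < 101 → go left; 89 > 31 → go right; 89 > 47 → go right; 89 > 64 → go right. Place as right child of 64.
Insert 7: 7 < 101 → go left; 7 < 31 → go left; 7 < 28 → go left; 7 > 2 → go right; 7 < 17 → go left. Place as left child of 17.
Insert 38: 38 < 101 → go left; 38 > 31 → go right; 38 < 47 → go left; 38 > 32 → go right; 38 > 37 → go right. Place as right child of 37.
Insert 23: 23 < 101 → go left; 23 < 31 → go left; 23 < 28 → go left; 23 > 2 → go right; 23 > 17 → go right; 23 < 25 → go left. Place as left child of 25.
Insert 97: 97 < 101 → go left; 97 > 31 → go right; 97 > 47 → go right; 97 > 64 → go right; 97 > 89 → go right. Place as right child of 89.
Insert 35: 35 < 101 → go left; 35 > 31 → go right; 35 < 47 → go left; 35 > 32 → go right; 35 < 37 → go left. Place as left child of 37.
Insert 40: 40 < 101 → go left; 40 > 31 → go right; 40 < 47 → go left; 40 > 32 → go right; 40 > 37 → go right; 40 > 38 → go right. Place as right child of 38.
Insert 19: 19 < 101 → go left; 19 < 31 → go left; 19 < 28 → go left; 19 > 2 → go right; 19 > 17 → go right; 19 < 25 → go left; 19 < 23 → go left. Place as left child of 23.
Insert 22: 22 < 101 → go left; 22 < 31 → go left; 22 < 28 → go left; 22 > 2 → go right; 22 > 17 → go right; 22 < 25 → go left; 22 < 23 → go left; 22 > 19 → go right. Place as right child of 19.
Insert 75: 75 < 101 → go left; 75 > 31 → go right; 75 > 47 → go right; 75 > 64 → go right; 75 < 89 → go left. Place as left child of 89.

The deepest node is 22 at depth 8.

8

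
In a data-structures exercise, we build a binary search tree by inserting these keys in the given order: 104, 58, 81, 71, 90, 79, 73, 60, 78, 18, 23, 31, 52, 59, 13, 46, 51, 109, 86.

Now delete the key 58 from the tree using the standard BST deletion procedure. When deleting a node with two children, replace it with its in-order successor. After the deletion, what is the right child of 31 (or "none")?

52

104: root
58: left child of 104 (depth 1)
81: right child of 58 (depth 2)
71: left child of 81 (depth 3)
90: right child of 81 (depth 3)
79: right child of 71 (depth 4)
73: left child of 79 (depth 5)
60: left child of 71 (depth 4)
78: right child of 73 (depth 6)
18: left child of 58 (depth 2)
23: right child of 18 (depth 3)
31: right child of 23 (depth 4)
52: right child of 31 (depth 5)
59: left child of 60 (depth 5)
13: left child of 18 (depth 3)
46: left child of 52 (depth 6)
51: right child of 46 (depth 7)
109: right child of 104 (depth 1)
86: left child of 90 (depth 4)

Delete 58 (two children — replace with in-order successor).
After deletion, 31's right child: 52.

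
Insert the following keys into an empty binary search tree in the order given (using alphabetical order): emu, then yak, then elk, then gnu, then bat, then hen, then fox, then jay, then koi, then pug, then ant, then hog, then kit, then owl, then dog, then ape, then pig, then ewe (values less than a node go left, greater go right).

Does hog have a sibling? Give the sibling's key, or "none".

koi

emu: root
yak: right child of emu (depth 1)
elk: left child of emu (depth 1)
gnu: left child of yak (depth 2)
bat: left child of elk (depth 2)
hen: right child of gnu (depth 3)
fox: left child of gnu (depth 3)
jay: right child of hen (depth 4)
koi: right child of jay (depth 5)
pug: right child of koi (depth 6)
ant: left child of bat (depth 3)
hog: left child of jay (depth 5)
kit: left child of koi (depth 6)
owl: left child of pug (depth 7)
dog: right child of bat (depth 3)
ape: right child of ant (depth 4)
pig: right child of owl (depth 8)
ewe: left child of fox (depth 4)

hog's parent is jay; the other child of jay is koi.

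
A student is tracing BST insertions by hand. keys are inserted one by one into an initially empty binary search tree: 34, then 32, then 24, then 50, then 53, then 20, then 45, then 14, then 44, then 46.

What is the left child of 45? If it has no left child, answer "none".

44

Insert 34: tree is empty, so 34 becomes the root.
Insert 32: 32 < 34 → go left. Place as left child of 34.
Insert 24: 24 < 34 → go left; 24 < 32 → go left. Place as left child of 32.
Insert 50: 50 > 34 → go right. Place as right child of 34.
Insert 53: 53 > 34 → go right; 53 > 50 → go right. Place as right child of 50.
Insert 20: 20 < 34 → go left; 20 < 32 → go left; 20 < 24 → go left. Place as left child of 24.
Insert 45: 45 > 34 → go right; 45 < 50 → go left. Place as left child of 50.
Insert 14: 14 < 34 → go left; 14 < 32 → go left; 14 < 24 → go left; 14 < 20 → go left. Place as left child of 20.
Insert 44: 44 > 34 → go right; 44 < 50 → go left; 44 < 45 → go left. Place as left child of 45.
Insert 46: 46 > 34 → go right; 46 < 50 → go left; 46 > 45 → go right. Place as right child of 45.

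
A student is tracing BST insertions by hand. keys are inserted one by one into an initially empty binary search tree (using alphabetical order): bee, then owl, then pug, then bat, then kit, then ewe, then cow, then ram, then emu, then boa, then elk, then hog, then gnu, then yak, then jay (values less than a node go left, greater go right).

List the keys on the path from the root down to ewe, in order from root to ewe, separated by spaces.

bee owl kit ewe

bee: root
owl: right child of bee (depth 1)
pug: right child of owl (depth 2)
bat: left child of bee (depth 1)
kit: left child of owl (depth 2)
ewe: left child of kit (depth 3)
cow: left child of ewe (depth 4)
ram: right child of pug (depth 3)
emu: right child of cow (depth 5)
boa: left child of cow (depth 5)
elk: left child of emu (depth 6)
hog: right child of ewe (depth 4)
gnu: left child of hog (depth 5)
yak: right child of ram (depth 4)
jay: right child of hog (depth 5)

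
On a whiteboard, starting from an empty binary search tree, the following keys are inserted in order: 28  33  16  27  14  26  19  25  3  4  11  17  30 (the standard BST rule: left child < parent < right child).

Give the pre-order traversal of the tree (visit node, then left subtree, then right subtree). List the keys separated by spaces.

28 16 14 3 4 11 27 26 19 17 25 33 30

28: root
33: right child of 28 (depth 1)
16: left child of 28 (depth 1)
27: right child of 16 (depth 2)
14: left child of 16 (depth 2)
26: left child of 27 (depth 3)
19: left child of 26 (depth 4)
25: right child of 19 (depth 5)
3: left child of 14 (depth 3)
4: right child of 3 (depth 4)
11: right child of 4 (depth 5)
17: left child of 19 (depth 5)
30: left child of 33 (depth 2)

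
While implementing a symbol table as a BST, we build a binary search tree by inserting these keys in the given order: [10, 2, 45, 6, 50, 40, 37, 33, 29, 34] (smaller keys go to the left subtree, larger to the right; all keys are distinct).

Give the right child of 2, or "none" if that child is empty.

6

10: root
2: left child of 10 (depth 1)
45: right child of 10 (depth 1)
6: right child of 2 (depth 2)
50: right child of 45 (depth 2)
40: left child of 45 (depth 2)
37: left child of 40 (depth 3)
33: left child of 37 (depth 4)
29: left child of 33 (depth 5)
34: right child of 33 (depth 5)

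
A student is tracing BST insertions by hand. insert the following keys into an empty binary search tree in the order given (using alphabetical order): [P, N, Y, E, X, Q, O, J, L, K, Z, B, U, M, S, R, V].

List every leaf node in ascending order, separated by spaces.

B K M O R V Z

P: root
N: left child of P (depth 1)
Y: right child of P (depth 1)
E: left child of N (depth 2)
X: left child of Y (depth 2)
Q: left child of X (depth 3)
O: right child of N (depth 2)
J: right child of E (depth 3)
L: right child of J (depth 4)
K: left child of L (depth 5)
Z: right child of Y (depth 2)
B: left child of E (depth 3)
U: right child of Q (depth 4)
M: right child of L (depth 5)
S: left child of U (depth 5)
R: left child of S (depth 6)
V: right child of U (depth 5)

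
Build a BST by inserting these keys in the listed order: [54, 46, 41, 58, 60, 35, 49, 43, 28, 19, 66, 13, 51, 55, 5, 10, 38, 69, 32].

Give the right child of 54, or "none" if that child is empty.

54: root
46: left child of 54 (depth 1)
41: left child of 46 (depth 2)
58: right child of 54 (depth 1)
60: right child of 58 (depth 2)
35: left child of 41 (depth 3)
49: right child of 46 (depth 2)
43: right child of 41 (depth 3)
28: left child of 35 (depth 4)
19: left child of 28 (depth 5)
66: right child of 60 (depth 3)
13: left child of 19 (depth 6)
51: right child of 49 (depth 3)
55: left child of 58 (depth 2)
5: left child of 13 (depth 7)
10: right child of 5 (depth 8)
38: right child of 35 (depth 4)
69: right child of 66 (depth 4)
32: right child of 28 (depth 5)

58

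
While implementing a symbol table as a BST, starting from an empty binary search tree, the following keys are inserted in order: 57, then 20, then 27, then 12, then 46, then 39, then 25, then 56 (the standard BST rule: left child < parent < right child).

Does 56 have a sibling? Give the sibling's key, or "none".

39

57: root
20: left child of 57 (depth 1)
27: right child of 20 (depth 2)
12: left child of 20 (depth 2)
46: right child of 27 (depth 3)
39: left child of 46 (depth 4)
25: left child of 27 (depth 3)
56: right child of 46 (depth 4)

56's parent is 46; the other child of 46 is 39.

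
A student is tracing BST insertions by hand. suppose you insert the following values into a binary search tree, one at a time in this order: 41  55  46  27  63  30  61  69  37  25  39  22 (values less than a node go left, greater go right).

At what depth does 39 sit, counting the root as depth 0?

4

Insert 41: tree is empty, so 41 becomes the root.
Insert 55: 55 > 41 → go right. Place as right child of 41.
Insert 46: 46 > 41 → go right; 46 < 55 → go left. Place as left child of 55.
Insert 27: 27 < 41 → go left. Place as left child of 41.
Insert 63: 63 > 41 → go right; 63 > 55 → go right. Place as right child of 55.
Insert 30: 30 < 41 → go left; 30 > 27 → go right. Place as right child of 27.
Insert 61: 61 > 41 → go right; 61 > 55 → go right; 61 < 63 → go left. Place as left child of 63.
Insert 69: 69 > 41 → go right; 69 > 55 → go right; 69 > 63 → go right. Place as right child of 63.
Insert 37: 37 < 41 → go left; 37 > 27 → go right; 37 > 30 → go right. Place as right child of 30.
Insert 25: 25 < 41 → go left; 25 < 27 → go left. Place as left child of 27.
Insert 39: 39 < 41 → go left; 39 > 27 → go right; 39 > 30 → go right; 39 > 37 → go right. Place as right child of 37.
Insert 22: 22 < 41 → go left; 22 < 27 → go left; 22 < 25 → go left. Place as left child of 25.

Path to 39: 41 → 27 → 30 → 37 → 39, which is 4 edges.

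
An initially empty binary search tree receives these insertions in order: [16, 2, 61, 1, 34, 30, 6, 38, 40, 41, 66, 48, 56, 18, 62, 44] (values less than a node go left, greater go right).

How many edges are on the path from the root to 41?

5

16: root
2: left child of 16 (depth 1)
61: right child of 16 (depth 1)
1: left child of 2 (depth 2)
34: left child of 61 (depth 2)
30: left child of 34 (depth 3)
6: right child of 2 (depth 2)
38: right child of 34 (depth 3)
40: right child of 38 (depth 4)
41: right child of 40 (depth 5)
66: right child of 61 (depth 2)
48: right child of 41 (depth 6)
56: right child of 48 (depth 7)
18: left child of 30 (depth 4)
62: left child of 66 (depth 3)
44: left child of 48 (depth 7)

Path to 41: 16 → 61 → 34 → 38 → 40 → 41, which is 5 edges.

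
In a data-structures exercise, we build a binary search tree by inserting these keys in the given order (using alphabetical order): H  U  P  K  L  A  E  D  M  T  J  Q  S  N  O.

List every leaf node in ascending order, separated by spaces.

D J O S

Resulting structure (node: left, right):
  H: L=A, R=U
  U: L=P, R=–
  P: L=K, R=T
  K: L=J, R=L
  L: L=–, R=M
  A: L=–, R=E
  E: L=D, R=–
  D: L=–, R=–
  M: L=–, R=N
  T: L=Q, R=–
  J: L=–, R=–
  Q: L=–, R=S
  S: L=–, R=–
  N: L=–, R=O
  O: L=–, R=–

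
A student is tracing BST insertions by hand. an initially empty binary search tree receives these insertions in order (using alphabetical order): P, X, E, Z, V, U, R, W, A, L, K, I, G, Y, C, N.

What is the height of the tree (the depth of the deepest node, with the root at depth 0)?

Insert P: tree is empty, so P becomes the root.
Insert X: X > P → go right. Place as right child of P.
Insert E: E < P → go left. Place as left child of P.
Insert Z: Z > P → go right; Z > X → go right. Place as right child of X.
Insert V: V > P → go right; V < X → go left. Place as left child of X.
Insert U: U > P → go right; U < X → go left; U < V → go left. Place as left child of V.
Insert R: R > P → go right; R < X → go left; R < V → go left; R < U → go left. Place as left child of U.
Insert W: W > P → go right; W < X → go left; W > V → go right. Place as right child of V.
Insert A: A < P → go left; A < E → go left. Place as left child of E.
Insert L: L < P → go left; L > E → go right. Place as right child of E.
Insert K: K < P → go left; K > E → go right; K < L → go left. Place as left child of L.
Insert I: I < P → go left; I > E → go right; I < L → go left; I < K → go left. Place as left child of K.
Insert G: G < P → go left; G > E → go right; G < L → go left; G < K → go left; G < I → go left. Place as left child of I.
Insert Y: Y > P → go right; Y > X → go right; Y < Z → go left. Place as left child of Z.
Insert C: C < P → go left; C < E → go left; C > A → go right. Place as right child of A.
Insert N: N < P → go left; N > E → go right; N > L → go right. Place as right child of L.

The deepest node is G at depth 5.

5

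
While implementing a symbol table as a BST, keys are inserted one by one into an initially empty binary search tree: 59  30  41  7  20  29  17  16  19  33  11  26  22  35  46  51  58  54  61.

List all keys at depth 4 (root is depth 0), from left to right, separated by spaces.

59: root
30: left child of 59 (depth 1)
41: right child of 30 (depth 2)
7: left child of 30 (depth 2)
20: right child of 7 (depth 3)
29: right child of 20 (depth 4)
17: left child of 20 (depth 4)
16: left child of 17 (depth 5)
19: right child of 17 (depth 5)
33: left child of 41 (depth 3)
11: left child of 16 (depth 6)
26: left child of 29 (depth 5)
22: left child of 26 (depth 6)
35: right child of 33 (depth 4)
46: right child of 41 (depth 3)
51: right child of 46 (depth 4)
58: right child of 51 (depth 5)
54: left child of 58 (depth 6)
61: right child of 59 (depth 1)

17 29 35 51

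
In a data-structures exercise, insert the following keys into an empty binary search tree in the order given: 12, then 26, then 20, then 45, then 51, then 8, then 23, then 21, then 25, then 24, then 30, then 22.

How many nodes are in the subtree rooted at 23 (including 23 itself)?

12: root
26: right child of 12 (depth 1)
20: left child of 26 (depth 2)
45: right child of 26 (depth 2)
51: right child of 45 (depth 3)
8: left child of 12 (depth 1)
23: right child of 20 (depth 3)
21: left child of 23 (depth 4)
25: right child of 23 (depth 4)
24: left child of 25 (depth 5)
30: left child of 45 (depth 3)
22: right child of 21 (depth 5)

Subtree rooted at 23 contains: 23, 21, 22, 25, 24 — 5 nodes.

5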